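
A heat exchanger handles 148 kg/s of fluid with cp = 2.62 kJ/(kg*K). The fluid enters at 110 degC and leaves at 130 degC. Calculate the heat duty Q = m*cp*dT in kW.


Q = m_dot * cp * delta_T
delta_T = 130 - 110 = 20 K
Q = 148 * 2.62 * 20
= 387.76 * 20
= 7755.2 kW

7755.2 kW


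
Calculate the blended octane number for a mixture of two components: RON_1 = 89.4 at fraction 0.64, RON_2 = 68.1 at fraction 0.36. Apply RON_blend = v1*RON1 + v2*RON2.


Linear blending: RON_blend = sum(vi * RONi)
Contribution 1: 0.64 * 89.4 = 57.216
Contribution 2: 0.36 * 68.1 = 24.516
RON_blend = 57.216 + 24.516 = 81.732

81.732


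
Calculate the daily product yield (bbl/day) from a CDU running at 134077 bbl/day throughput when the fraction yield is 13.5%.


Crude throughput = 134077 bbl/day
Fraction yield = 13.5%
yield = throughput * fraction / 100
yield = 134077 * 13.5 / 100 = 18100.395

18100.395 bbl/day


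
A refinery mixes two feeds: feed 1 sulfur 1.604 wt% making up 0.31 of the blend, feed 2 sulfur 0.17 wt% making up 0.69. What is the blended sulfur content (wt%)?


Linear sulfur blending: S_blend = x1*S1 + x2*S2
Contribution 1: 0.31 * 1.604 = 0.49724 wt%
Contribution 2: 0.69 * 0.17 = 0.1173 wt%
S_blend = 0.49724 + 0.1173 = 0.61454

0.61454 wt%


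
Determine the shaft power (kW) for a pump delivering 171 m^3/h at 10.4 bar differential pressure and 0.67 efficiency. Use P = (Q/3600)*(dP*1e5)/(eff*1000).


Q = 171 / 3600 = 0.0475 m^3/s
P = 0.0475 * (10.4 * 1e5) / 0.67 / 1000 = 73.73

73.73 kW


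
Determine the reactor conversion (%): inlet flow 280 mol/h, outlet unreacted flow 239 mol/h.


X = (F_in - F_out) / F_in * 100
Moles reacted = 280 - 239 = 41
X = 41 / 280 * 100
= 0.1464 * 100
= 14.64 %

14.64 %


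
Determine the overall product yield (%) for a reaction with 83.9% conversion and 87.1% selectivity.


Overall yield = conversion (%) * selectivity (%) / 100
Conversion = 83.9%, Selectivity = 87.1%
Y = 83.9 * 87.1 / 100
= 73.0769 %

73.0769 %


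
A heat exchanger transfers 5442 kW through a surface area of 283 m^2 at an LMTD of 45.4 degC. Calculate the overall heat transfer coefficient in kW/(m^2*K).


From Q = U*A*LMTD, U = Q / (A * LMTD)
U = 5442 / (283 * 45.4) = 5442 / 12848.2 = 0.4236

0.4236 kW/(m^2*K)


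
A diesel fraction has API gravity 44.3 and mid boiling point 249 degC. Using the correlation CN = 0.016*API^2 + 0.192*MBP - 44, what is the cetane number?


CN = 0.016 * 44.3^2 + 0.192 * 249 - 44
CN = 31.39984 + 47.808 - 44 = 35.20784

35.20784


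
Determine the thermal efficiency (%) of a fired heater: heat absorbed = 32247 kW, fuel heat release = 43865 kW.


Furnace efficiency = Q_absorbed / Q_fuel * 100
= 32247 / 43865 * 100 = 73.51

73.51 %


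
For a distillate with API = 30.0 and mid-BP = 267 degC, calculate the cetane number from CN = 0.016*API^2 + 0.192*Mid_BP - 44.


CN = 0.016 * 30.0^2 + 0.192 * 267 - 44
CN = 14.4 + 51.264 - 44 = 21.664

21.664


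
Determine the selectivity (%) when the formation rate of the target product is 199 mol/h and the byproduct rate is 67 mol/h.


Selectivity = desired / (desired + undesired) * 100
Total products = 199 + 67 = 266 mol/h
S = 199 / 266 * 100
= 0.7481 * 100
= 74.81 %

74.81 %


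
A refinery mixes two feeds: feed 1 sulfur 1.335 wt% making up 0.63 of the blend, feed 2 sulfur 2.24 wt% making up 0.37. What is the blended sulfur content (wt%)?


Linear sulfur blending: S_blend = x1*S1 + x2*S2
Contribution 1: 0.63 * 1.335 = 0.84105 wt%
Contribution 2: 0.37 * 2.24 = 0.8288 wt%
S_blend = 0.84105 + 0.8288 = 1.66985

1.66985 wt%


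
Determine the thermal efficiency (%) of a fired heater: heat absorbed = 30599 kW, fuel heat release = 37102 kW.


Furnace efficiency = Q_absorbed / Q_fuel * 100
= 30599 / 37102 * 100 = 82.47

82.47 %


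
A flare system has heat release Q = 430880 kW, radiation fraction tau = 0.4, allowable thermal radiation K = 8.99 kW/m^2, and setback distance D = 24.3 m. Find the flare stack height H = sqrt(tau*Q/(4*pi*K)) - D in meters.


tau*Q/(4*pi*K) = 0.4 * 430880 / (4 * pi * 8.99) = 1525.62
sqrt(1525.62) = 39.0592
H = 39.0592 - 24.3 = 14.76

14.76 m


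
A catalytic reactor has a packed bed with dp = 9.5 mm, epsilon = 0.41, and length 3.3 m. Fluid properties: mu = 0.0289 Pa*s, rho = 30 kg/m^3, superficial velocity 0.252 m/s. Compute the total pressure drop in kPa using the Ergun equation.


dp = 9.5 mm = 0.0095 m
Viscous term = 150*0.0289*0.252*(1-0.41)^2 / (0.0095^2*0.41^3) = 61135.7
Inertial term = 1.75*30*0.252^2*(1-0.41) / (0.0095*0.41^3) = 3004.26
dP/L = 61135.7 + 3004.26 = 64140 Pa/m
dP = 64140 * 3.3 / 1000 = 211.7 kPa

211.7 kPa


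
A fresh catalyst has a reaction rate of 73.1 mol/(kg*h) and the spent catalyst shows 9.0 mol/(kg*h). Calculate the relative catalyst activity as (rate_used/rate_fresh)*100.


Activity (%) = (rate_used / rate_fresh) * 100
rate_used = 9.0, rate_fresh = 73.1
= (9.0 / 73.1) * 100
= 0.1231 * 100 = 12.31

12.31 %


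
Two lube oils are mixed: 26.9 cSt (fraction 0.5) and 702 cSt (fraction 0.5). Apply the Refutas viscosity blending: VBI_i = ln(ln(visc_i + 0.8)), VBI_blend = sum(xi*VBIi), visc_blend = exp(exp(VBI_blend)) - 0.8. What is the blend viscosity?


Refutas method: VBN_i = 14.534*ln(ln(visc_i + 0.8)) + 10.975, blended linearly by mass fraction; since VBN is linear in VBI_i = ln(ln(visc_i + 0.8)) and the fractions sum to 1, blend VBI directly: visc = exp(exp(VBI_blend)) - 0.8
VBI_1 = ln(ln(26.9 + 0.8)) = 1.2004
VBI_2 = ln(ln(702 + 0.8)) = 1.88024
VBI_blend = 0.5 * 1.2004 + 0.5 * 1.88024 = 1.54032
visc_blend = exp(exp(1.54032)) - 0.8 = 105.5

105.5 cSt


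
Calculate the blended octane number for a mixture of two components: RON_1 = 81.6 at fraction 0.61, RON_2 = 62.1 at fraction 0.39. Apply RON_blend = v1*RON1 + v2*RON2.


Linear blending: RON_blend = sum(vi * RONi)
Contribution 1: 0.61 * 81.6 = 49.776
Contribution 2: 0.39 * 62.1 = 24.219
RON_blend = 49.776 + 24.219 = 73.995

73.995


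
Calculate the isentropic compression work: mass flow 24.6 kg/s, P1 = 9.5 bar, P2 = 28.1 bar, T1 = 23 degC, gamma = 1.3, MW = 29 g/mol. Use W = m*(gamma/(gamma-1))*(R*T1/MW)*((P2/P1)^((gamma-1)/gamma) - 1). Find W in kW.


Isentropic work: W = m*(gamma/(gamma-1))*(R*T1/MW)*((P2/P1)^((gamma-1)/gamma) - 1)
T1 = 23 + 273.15 = 296.15 K
Pressure ratio = 28.1 / 9.5 = 2.95789
Exponent = (1.3 - 1)/1.3 = 0.230769
(P2/P1)^exp - 1 = 2.95789^0.230769 - 1 = 0.284364
W = 24.6 * 1.3 / 0.3 * 8.314 * 296.15 / 29 * 0.284364 = 2574

2574 kW


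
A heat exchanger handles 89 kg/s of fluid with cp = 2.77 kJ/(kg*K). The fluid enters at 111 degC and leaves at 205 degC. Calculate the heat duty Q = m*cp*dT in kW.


Q = m_dot * cp * delta_T
delta_T = 205 - 111 = 94 K
Q = 89 * 2.77 * 94
= 246.53 * 94
= 23173.82 kW

23173.82 kW


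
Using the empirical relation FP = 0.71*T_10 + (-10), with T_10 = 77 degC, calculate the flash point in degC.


FP = 0.71 * 77 + (-10) = 44.67

44.67 degC


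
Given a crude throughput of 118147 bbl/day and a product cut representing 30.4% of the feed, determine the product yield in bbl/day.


Crude throughput = 118147 bbl/day
Fraction yield = 30.4%
yield = throughput * fraction / 100
yield = 118147 * 30.4 / 100 = 35916.688

35916.688 bbl/day


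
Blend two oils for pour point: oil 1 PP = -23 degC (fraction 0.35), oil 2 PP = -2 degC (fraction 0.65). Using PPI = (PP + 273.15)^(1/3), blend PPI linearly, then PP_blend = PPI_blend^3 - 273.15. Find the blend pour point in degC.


PPI_1 = (-23 + 273.15)^(1/3) = 6.300865
PPI_2 = (-2 + 273.15)^(1/3) = 6.472467
PPI_blend = 0.35 * 6.300865 + 0.65 * 6.472467 = 6.412406
PP_blend = 6.412406^3 - 273.15 = 263.6714 - 273.15 = -9.48

-9.48 degC


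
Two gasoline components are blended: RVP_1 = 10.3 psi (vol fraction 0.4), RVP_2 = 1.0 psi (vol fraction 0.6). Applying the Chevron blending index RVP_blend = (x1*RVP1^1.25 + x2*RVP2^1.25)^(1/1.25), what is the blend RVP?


Chevron index: RVP_blend = (sum xi*RVPi^1.25)^(1/1.25)
RVP^1.25 terms: 0.4 * 10.3^1.25 + 0.6 * 1.0^1.25 = 7.98085
RVP_blend = 7.98085^(1/1.25) = 5.268

5.268 psi


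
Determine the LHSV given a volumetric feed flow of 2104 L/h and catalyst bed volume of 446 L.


LHSV = volumetric feed rate / catalyst volume
= 2104 L/h / 446 L
= 4.717 h^-1

4.717 h^-1


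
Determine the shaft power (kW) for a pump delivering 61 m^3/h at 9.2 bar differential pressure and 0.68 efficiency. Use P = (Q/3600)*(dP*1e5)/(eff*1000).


Q = 61 / 3600 = 0.0169444 m^3/s
P = 0.0169444 * (9.2 * 1e5) / 0.68 / 1000 = 22.92

22.92 kW


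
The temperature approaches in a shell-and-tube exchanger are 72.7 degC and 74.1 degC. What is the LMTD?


LMTD = (dT1 - dT2) / ln(dT1/dT2)
= (72.7 - 74.1) / ln(72.7 / 74.1) = -1.4 / -0.0190741 = 73.40

73.40 degC


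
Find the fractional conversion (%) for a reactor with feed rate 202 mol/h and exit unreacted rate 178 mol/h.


X = (F_in - F_out) / F_in * 100
Moles reacted = 202 - 178 = 24
X = 24 / 202 * 100
= 0.1188 * 100
= 11.88 %

11.88 %


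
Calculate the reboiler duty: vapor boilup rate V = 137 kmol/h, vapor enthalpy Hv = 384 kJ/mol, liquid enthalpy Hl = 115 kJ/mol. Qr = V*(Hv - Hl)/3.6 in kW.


Qr = 137 * (384 - 115) / 3.6 = 137 * 269 / 3.6 = 10240

10240 kW


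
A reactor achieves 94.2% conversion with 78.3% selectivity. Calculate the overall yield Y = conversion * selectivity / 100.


Overall yield = conversion (%) * selectivity (%) / 100
Conversion = 94.2%, Selectivity = 78.3%
Y = 94.2 * 78.3 / 100
= 73.7586 %

73.7586 %


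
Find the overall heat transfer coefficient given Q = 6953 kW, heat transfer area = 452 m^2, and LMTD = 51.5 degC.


From Q = U*A*LMTD, U = Q / (A * LMTD)
U = 6953 / (452 * 51.5) = 6953 / 23278 = 0.2987

0.2987 kW/(m^2*K)


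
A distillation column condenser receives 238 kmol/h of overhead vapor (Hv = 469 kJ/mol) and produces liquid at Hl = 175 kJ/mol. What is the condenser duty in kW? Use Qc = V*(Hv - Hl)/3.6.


Qc = 238 * (469 - 175) / 3.6 = 238 * 294 / 3.6 = 19440

19440 kW


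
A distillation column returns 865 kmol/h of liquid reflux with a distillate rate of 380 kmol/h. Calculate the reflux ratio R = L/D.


Reflux ratio definition: R = L / D (liquid returned / distillate withdrawn)
L = 865 kmol/h, D = 380 kmol/h
R = 865 / 380 = 2.276

2.276


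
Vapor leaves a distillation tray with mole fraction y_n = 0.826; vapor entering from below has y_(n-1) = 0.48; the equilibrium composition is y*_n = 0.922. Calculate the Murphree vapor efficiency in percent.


Murphree vapor efficiency: EMV = (y_n - y_(n-1)) / (y*_n - y_(n-1)) * 100
EMV = (0.826 - 0.48) / (0.922 - 0.48) * 100 = 0.346 / 0.442 * 100 = 78.28

78.28 %


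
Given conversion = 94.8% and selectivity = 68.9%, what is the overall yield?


Overall yield = conversion (%) * selectivity (%) / 100
Conversion = 94.8%, Selectivity = 68.9%
Y = 94.8 * 68.9 / 100
= 65.3172 %

65.3172 %


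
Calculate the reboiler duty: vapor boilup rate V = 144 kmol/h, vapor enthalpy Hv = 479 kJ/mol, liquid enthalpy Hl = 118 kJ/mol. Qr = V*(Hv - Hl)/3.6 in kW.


Qr = 144 * (479 - 118) / 3.6 = 144 * 361 / 3.6 = 14440

14440 kW


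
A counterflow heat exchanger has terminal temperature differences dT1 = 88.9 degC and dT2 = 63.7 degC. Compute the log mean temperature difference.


LMTD = (dT1 - dT2) / ln(dT1/dT2)
= (88.9 - 63.7) / ln(88.9 / 63.7) = 25.2 / 0.333328 = 75.60

75.60 degC


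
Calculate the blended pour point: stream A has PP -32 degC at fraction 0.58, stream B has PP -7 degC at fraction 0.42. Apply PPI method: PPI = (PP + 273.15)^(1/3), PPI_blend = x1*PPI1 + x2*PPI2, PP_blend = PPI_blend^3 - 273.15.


PPI_1 = (-32 + 273.15)^(1/3) = 6.224375
PPI_2 = (-7 + 273.15)^(1/3) = 6.432436
PPI_blend = 0.58 * 6.224375 + 0.42 * 6.432436 = 6.311761
PP_blend = 6.311761^3 - 273.15 = 251.45 - 273.15 = -21.7

-21.7 degC


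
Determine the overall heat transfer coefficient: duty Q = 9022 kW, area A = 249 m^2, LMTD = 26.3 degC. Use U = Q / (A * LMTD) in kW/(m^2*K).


From Q = U*A*LMTD, U = Q / (A * LMTD)
U = 9022 / (249 * 26.3) = 9022 / 6548.7 = 1.378

1.378 kW/(m^2*K)


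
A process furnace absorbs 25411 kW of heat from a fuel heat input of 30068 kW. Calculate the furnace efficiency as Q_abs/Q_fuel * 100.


Furnace efficiency = Q_absorbed / Q_fuel * 100
= 25411 / 30068 * 100 = 84.51

84.51 %


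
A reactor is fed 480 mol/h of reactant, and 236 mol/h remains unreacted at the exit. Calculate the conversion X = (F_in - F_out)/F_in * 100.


X = (F_in - F_out) / F_in * 100
Moles reacted = 480 - 236 = 244
X = 244 / 480 * 100
= 0.5083 * 100
= 50.83 %

50.83 %


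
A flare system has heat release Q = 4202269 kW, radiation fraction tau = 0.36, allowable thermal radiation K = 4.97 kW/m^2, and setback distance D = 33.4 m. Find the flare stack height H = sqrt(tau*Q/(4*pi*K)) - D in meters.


tau*Q/(4*pi*K) = 0.36 * 4202269 / (4 * pi * 4.97) = 24222.6
sqrt(24222.6) = 155.636
H = 155.636 - 33.4 = 122.2

122.2 m


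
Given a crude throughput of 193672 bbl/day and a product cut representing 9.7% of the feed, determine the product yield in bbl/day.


Crude throughput = 193672 bbl/day
Fraction yield = 9.7%
yield = throughput * fraction / 100
yield = 193672 * 9.7 / 100 = 18786.184

18786.184 bbl/day


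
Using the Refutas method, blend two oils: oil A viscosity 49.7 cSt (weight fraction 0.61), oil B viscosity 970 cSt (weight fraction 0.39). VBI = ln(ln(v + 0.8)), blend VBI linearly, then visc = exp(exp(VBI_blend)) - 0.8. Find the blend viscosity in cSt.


Refutas method: VBN_i = 14.534*ln(ln(visc_i + 0.8)) + 10.975, blended linearly by mass fraction; since VBN is linear in VBI_i = ln(ln(visc_i + 0.8)) and the fractions sum to 1, blend VBI directly: visc = exp(exp(VBI_blend)) - 0.8
VBI_1 = ln(ln(49.7 + 0.8)) = 1.36659
VBI_2 = ln(ln(970 + 0.8)) = 1.92835
VBI_blend = 0.61 * 1.36659 + 0.39 * 1.92835 = 1.58568
visc_blend = exp(exp(1.58568)) - 0.8 = 131.2

131.2 cSt


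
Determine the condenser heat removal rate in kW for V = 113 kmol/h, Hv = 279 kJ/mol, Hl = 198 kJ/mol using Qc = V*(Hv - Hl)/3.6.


Qc = 113 * (279 - 198) / 3.6 = 113 * 81 / 3.6 = 2542

2542 kW


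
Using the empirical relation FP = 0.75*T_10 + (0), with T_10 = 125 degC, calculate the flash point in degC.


FP = 0.75 * 125 + (0) = 93.75

93.75 degC


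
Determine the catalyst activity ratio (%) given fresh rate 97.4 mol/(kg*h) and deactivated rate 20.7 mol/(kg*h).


Activity (%) = (rate_used / rate_fresh) * 100
rate_used = 20.7, rate_fresh = 97.4
= (20.7 / 97.4) * 100
= 0.2125 * 100 = 21.25

21.25 %


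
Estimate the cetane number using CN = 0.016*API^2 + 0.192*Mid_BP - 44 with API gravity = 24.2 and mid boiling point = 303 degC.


CN = 0.016 * 24.2^2 + 0.192 * 303 - 44
CN = 9.37024 + 58.176 - 44 = 23.54624

23.54624


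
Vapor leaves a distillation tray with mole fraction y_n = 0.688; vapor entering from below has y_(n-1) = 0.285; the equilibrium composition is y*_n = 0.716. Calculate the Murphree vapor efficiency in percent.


Murphree vapor efficiency: EMV = (y_n - y_(n-1)) / (y*_n - y_(n-1)) * 100
EMV = (0.688 - 0.285) / (0.716 - 0.285) * 100 = 0.403 / 0.431 * 100 = 93.50

93.50 %


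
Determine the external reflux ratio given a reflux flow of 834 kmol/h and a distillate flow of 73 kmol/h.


Reflux ratio definition: R = L / D (liquid returned / distillate withdrawn)
L = 834 kmol/h, D = 73 kmol/h
R = 834 / 73 = 11.42

11.42


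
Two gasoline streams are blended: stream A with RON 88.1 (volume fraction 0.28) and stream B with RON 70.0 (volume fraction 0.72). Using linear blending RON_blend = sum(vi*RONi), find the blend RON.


Linear blending: RON_blend = sum(vi * RONi)
Contribution 1: 0.28 * 88.1 = 24.668
Contribution 2: 0.72 * 70.0 = 50.4
RON_blend = 24.668 + 50.4 = 75.068

75.068


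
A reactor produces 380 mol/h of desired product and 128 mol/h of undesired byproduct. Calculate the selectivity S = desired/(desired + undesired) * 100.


Selectivity = desired / (desired + undesired) * 100
Total products = 380 + 128 = 508 mol/h
S = 380 / 508 * 100
= 0.7480 * 100
= 74.80 %

74.80 %


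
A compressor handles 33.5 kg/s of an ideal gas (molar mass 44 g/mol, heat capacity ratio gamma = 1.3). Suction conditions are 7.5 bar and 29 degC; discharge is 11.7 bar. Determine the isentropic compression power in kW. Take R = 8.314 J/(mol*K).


Isentropic work: W = m*(gamma/(gamma-1))*(R*T1/MW)*((P2/P1)^((gamma-1)/gamma) - 1)
T1 = 29 + 273.15 = 302.15 K
Pressure ratio = 11.7 / 7.5 = 1.56
Exponent = (1.3 - 1)/1.3 = 0.230769
(P2/P1)^exp - 1 = 1.56^0.230769 - 1 = 0.10807
W = 33.5 * 1.3 / 0.3 * 8.314 * 302.15 / 44 * 0.10807 = 895.7

895.7 kW


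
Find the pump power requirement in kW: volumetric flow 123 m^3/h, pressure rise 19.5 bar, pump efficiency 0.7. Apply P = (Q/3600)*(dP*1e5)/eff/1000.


Q = 123 / 3600 = 0.0341667 m^3/s
P = 0.0341667 * (19.5 * 1e5) / 0.7 / 1000 = 95.18

95.18 kW


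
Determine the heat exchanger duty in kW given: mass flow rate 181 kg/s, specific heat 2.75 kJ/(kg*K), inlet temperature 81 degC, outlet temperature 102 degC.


Q = m_dot * cp * delta_T
delta_T = 102 - 81 = 21 K
Q = 181 * 2.75 * 21
= 497.75 * 21
= 10452.75 kW

10452.75 kW


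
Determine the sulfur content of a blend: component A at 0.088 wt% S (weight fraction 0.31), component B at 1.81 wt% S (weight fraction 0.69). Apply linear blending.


Linear sulfur blending: S_blend = x1*S1 + x2*S2
Contribution 1: 0.31 * 0.088 = 0.02728 wt%
Contribution 2: 0.69 * 1.81 = 1.2489 wt%
S_blend = 0.02728 + 1.2489 = 1.27618

1.27618 wt%


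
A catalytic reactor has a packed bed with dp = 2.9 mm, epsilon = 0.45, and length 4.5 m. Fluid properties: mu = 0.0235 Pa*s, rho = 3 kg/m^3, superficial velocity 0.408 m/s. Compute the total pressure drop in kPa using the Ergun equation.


dp = 2.9 mm = 0.0029 m
Viscous term = 150*0.0235*0.408*(1-0.45)^2 / (0.0029^2*0.45^3) = 567690
Inertial term = 1.75*3*0.408^2*(1-0.45) / (0.0029*0.45^3) = 1818.89
dP/L = 567690 + 1818.89 = 569509 Pa/m
dP = 569509 * 4.5 / 1000 = 2563 kPa

2563 kPa


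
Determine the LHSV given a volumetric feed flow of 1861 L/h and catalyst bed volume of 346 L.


LHSV = volumetric feed rate / catalyst volume
= 1861 L/h / 346 L
= 5.379 h^-1

5.379 h^-1


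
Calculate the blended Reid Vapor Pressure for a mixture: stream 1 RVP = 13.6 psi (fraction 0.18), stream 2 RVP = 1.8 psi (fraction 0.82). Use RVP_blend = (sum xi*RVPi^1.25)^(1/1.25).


Chevron index: RVP_blend = (sum xi*RVPi^1.25)^(1/1.25)
RVP^1.25 terms: 0.18 * 13.6^1.25 + 0.82 * 1.8^1.25 = 6.4107
RVP_blend = 6.4107^(1/1.25) = 4.421

4.421 psi


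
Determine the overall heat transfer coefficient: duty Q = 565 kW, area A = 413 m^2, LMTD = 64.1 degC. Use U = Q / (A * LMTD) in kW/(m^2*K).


From Q = U*A*LMTD, U = Q / (A * LMTD)
U = 565 / (413 * 64.1) = 565 / 26473.3 = 0.02134

0.02134 kW/(m^2*K)


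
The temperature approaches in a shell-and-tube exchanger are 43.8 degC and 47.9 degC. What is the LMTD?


LMTD = (dT1 - dT2) / ln(dT1/dT2)
= (43.8 - 47.9) / ln(43.8 / 47.9) = -4.1 / -0.0894817 = 45.82

45.82 degC


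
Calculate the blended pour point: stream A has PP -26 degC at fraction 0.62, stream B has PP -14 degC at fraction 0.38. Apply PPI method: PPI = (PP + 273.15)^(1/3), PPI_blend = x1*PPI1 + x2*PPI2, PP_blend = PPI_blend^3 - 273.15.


PPI_1 = (-26 + 273.15)^(1/3) = 6.275575
PPI_2 = (-14 + 273.15)^(1/3) = 6.375541
PPI_blend = 0.62 * 6.275575 + 0.38 * 6.375541 = 6.313562
PP_blend = 6.313562^3 - 273.15 = 251.6653 - 273.15 = -21.48

-21.48 degC


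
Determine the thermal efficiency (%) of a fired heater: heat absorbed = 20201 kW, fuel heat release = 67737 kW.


Furnace efficiency = Q_absorbed / Q_fuel * 100
= 20201 / 67737 * 100 = 29.82

29.82 %


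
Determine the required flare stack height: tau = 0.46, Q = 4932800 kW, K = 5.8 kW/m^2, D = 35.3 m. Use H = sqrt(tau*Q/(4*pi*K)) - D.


tau*Q/(4*pi*K) = 0.46 * 4932800 / (4 * pi * 5.8) = 31132.5
sqrt(31132.5) = 176.444
H = 176.444 - 35.3 = 141.1

141.1 m


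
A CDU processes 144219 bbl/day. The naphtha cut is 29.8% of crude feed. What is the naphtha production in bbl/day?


Crude throughput = 144219 bbl/day
Fraction yield = 29.8%
yield = throughput * fraction / 100
yield = 144219 * 29.8 / 100 = 42977.262

42977.262 bbl/day


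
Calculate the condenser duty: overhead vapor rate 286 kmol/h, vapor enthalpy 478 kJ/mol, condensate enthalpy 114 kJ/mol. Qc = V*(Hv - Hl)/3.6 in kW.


Qc = 286 * (478 - 114) / 3.6 = 286 * 364 / 3.6 = 28920

28920 kW


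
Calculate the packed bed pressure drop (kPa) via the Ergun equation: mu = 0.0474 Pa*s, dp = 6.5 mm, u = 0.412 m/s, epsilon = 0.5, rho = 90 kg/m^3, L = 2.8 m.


dp = 6.5 mm = 0.0065 m
Viscous term = 150*0.0474*0.412*(1-0.5)^2 / (0.0065^2*0.5^3) = 138666
Inertial term = 1.75*90*0.412^2*(1-0.5) / (0.0065*0.5^3) = 16452.1
dP/L = 138666 + 16452.1 = 155118 Pa/m
dP = 155118 * 2.8 / 1000 = 434.3 kPa

434.3 kPa


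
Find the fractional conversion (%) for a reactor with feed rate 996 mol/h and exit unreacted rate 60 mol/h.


X = (F_in - F_out) / F_in * 100
Moles reacted = 996 - 60 = 936
X = 936 / 996 * 100
= 0.9398 * 100
= 93.98 %

93.98 %


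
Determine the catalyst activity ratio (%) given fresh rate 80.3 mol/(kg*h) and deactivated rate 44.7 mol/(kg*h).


Activity (%) = (rate_used / rate_fresh) * 100
rate_used = 44.7, rate_fresh = 80.3
= (44.7 / 80.3) * 100
= 0.5567 * 100 = 55.67

55.67 %


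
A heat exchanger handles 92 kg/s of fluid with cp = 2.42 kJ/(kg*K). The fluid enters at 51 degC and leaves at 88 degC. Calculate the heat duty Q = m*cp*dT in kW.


Q = m_dot * cp * delta_T
delta_T = 88 - 51 = 37 K
Q = 92 * 2.42 * 37
= 222.64 * 37
= 8237.68 kW

8237.68 kW


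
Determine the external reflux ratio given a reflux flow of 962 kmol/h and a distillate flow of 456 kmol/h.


Reflux ratio definition: R = L / D (liquid returned / distillate withdrawn)
L = 962 kmol/h, D = 456 kmol/h
R = 962 / 456 = 2.110

2.110


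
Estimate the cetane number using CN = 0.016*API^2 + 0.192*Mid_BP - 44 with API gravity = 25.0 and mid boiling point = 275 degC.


CN = 0.016 * 25.0^2 + 0.192 * 275 - 44
CN = 10 + 52.8 - 44 = 18.8

18.8


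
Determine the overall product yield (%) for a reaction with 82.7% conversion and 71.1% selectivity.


Overall yield = conversion (%) * selectivity (%) / 100
Conversion = 82.7%, Selectivity = 71.1%
Y = 82.7 * 71.1 / 100
= 58.7997 %

58.7997 %


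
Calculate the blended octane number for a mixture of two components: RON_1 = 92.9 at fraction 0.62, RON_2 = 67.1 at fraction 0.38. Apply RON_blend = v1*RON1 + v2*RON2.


Linear blending: RON_blend = sum(vi * RONi)
Contribution 1: 0.62 * 92.9 = 57.598
Contribution 2: 0.38 * 67.1 = 25.498
RON_blend = 57.598 + 25.498 = 83.096

83.096


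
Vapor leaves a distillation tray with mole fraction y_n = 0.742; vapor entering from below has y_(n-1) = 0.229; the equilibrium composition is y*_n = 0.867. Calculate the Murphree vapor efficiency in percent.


Murphree vapor efficiency: EMV = (y_n - y_(n-1)) / (y*_n - y_(n-1)) * 100
EMV = (0.742 - 0.229) / (0.867 - 0.229) * 100 = 0.513 / 0.638 * 100 = 80.41

80.41 %


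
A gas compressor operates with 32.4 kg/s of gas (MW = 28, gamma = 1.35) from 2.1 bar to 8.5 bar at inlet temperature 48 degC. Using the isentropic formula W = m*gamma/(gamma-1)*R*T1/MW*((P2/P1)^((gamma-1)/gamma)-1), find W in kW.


Isentropic work: W = m*(gamma/(gamma-1))*(R*T1/MW)*((P2/P1)^((gamma-1)/gamma) - 1)
T1 = 48 + 273.15 = 321.15 K
Pressure ratio = 8.5 / 2.1 = 4.04762
Exponent = (1.35 - 1)/1.35 = 0.259259
(P2/P1)^exp - 1 = 4.04762^0.259259 - 1 = 0.436885
W = 32.4 * 1.35 / 0.35 * 8.314 * 321.15 / 28 * 0.436885 = 5206

5206 kW


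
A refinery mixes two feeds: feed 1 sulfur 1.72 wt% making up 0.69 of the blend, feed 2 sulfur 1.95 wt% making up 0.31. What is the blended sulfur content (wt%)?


Linear sulfur blending: S_blend = x1*S1 + x2*S2
Contribution 1: 0.69 * 1.72 = 1.1868 wt%
Contribution 2: 0.31 * 1.95 = 0.6045 wt%
S_blend = 1.1868 + 0.6045 = 1.7913

1.7913 wt%


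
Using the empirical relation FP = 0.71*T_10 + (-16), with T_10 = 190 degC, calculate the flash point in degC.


FP = 0.71 * 190 + (-16) = 118.9

118.9 degC


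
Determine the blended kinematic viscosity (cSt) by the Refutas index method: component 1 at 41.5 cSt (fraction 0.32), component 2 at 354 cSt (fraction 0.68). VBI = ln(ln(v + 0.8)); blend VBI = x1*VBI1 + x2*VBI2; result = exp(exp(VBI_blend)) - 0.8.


Refutas method: VBN_i = 14.534*ln(ln(visc_i + 0.8)) + 10.975, blended linearly by mass fraction; since VBN is linear in VBI_i = ln(ln(visc_i + 0.8)) and the fractions sum to 1, blend VBI directly: visc = exp(exp(VBI_blend)) - 0.8
VBI_1 = ln(ln(41.5 + 0.8)) = 1.32036
VBI_2 = ln(ln(354 + 0.8)) = 1.77012
VBI_blend = 0.32 * 1.32036 + 0.68 * 1.77012 = 1.6262
visc_blend = exp(exp(1.6262)) - 0.8 = 160.7

160.7 cSt


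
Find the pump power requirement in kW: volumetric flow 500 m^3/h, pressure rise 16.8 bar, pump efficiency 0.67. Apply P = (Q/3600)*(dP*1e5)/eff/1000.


Q = 500 / 3600 = 0.138889 m^3/s
P = 0.138889 * (16.8 * 1e5) / 0.67 / 1000 = 348.3

348.3 kW


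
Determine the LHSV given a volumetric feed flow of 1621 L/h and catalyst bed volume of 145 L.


LHSV = volumetric feed rate / catalyst volume
= 1621 L/h / 145 L
= 11.18 h^-1

11.18 h^-1


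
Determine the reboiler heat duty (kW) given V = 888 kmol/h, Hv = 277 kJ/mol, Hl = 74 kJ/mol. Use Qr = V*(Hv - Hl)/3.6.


Qr = 888 * (277 - 74) / 3.6 = 888 * 203 / 3.6 = 50070

50070 kW


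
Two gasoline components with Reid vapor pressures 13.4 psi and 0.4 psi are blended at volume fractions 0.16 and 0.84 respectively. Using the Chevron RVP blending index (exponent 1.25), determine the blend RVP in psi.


Chevron index: RVP_blend = (sum xi*RVPi^1.25)^(1/1.25)
RVP^1.25 terms: 0.16 * 13.4^1.25 + 0.84 * 0.4^1.25 = 4.36926
RVP_blend = 4.36926^(1/1.25) = 3.253

3.253 psi


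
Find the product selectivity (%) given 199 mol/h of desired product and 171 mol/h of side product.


Selectivity = desired / (desired + undesired) * 100
Total products = 199 + 171 = 370 mol/h
S = 199 / 370 * 100
= 0.5378 * 100
= 53.78 %

53.78 %


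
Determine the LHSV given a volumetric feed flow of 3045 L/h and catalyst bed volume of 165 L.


LHSV = volumetric feed rate / catalyst volume
= 3045 L/h / 165 L
= 18.45 h^-1

18.45 h^-1


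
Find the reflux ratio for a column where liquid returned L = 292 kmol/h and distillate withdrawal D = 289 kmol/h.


Reflux ratio definition: R = L / D (liquid returned / distillate withdrawn)
L = 292 kmol/h, D = 289 kmol/h
R = 292 / 289 = 1.010

1.010


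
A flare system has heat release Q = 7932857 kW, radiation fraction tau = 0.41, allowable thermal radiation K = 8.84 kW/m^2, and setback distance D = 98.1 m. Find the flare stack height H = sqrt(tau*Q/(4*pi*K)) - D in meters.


tau*Q/(4*pi*K) = 0.41 * 7932857 / (4 * pi * 8.84) = 29278.7
sqrt(29278.7) = 171.11
H = 171.11 - 98.1 = 73.01

73.01 m


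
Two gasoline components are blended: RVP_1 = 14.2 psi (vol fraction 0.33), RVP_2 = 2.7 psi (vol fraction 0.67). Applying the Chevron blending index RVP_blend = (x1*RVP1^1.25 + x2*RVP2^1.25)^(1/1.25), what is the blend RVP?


Chevron index: RVP_blend = (sum xi*RVPi^1.25)^(1/1.25)
RVP^1.25 terms: 0.33 * 14.2^1.25 + 0.67 * 2.7^1.25 = 11.4154
RVP_blend = 11.4154^(1/1.25) = 7.014

7.014 psi


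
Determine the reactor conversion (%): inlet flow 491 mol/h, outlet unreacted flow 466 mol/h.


X = (F_in - F_out) / F_in * 100
Moles reacted = 491 - 466 = 25
X = 25 / 491 * 100
= 0.05092 * 100
= 5.092 %

5.092 %


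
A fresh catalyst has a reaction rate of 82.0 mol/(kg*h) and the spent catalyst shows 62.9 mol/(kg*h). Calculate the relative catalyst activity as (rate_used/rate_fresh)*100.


Activity (%) = (rate_used / rate_fresh) * 100
rate_used = 62.9, rate_fresh = 82.0
= (62.9 / 82.0) * 100
= 0.7671 * 100 = 76.71

76.71 %


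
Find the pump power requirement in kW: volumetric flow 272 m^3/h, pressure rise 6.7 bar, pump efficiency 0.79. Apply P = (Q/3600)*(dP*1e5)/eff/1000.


Q = 272 / 3600 = 0.0755556 m^3/s
P = 0.0755556 * (6.7 * 1e5) / 0.79 / 1000 = 64.08

64.08 kW


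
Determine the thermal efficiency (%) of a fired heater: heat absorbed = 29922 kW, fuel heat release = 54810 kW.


Furnace efficiency = Q_absorbed / Q_fuel * 100
= 29922 / 54810 * 100 = 54.59

54.59 %


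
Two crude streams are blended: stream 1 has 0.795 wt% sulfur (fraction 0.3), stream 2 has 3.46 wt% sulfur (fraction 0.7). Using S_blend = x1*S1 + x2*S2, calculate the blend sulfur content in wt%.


Linear sulfur blending: S_blend = x1*S1 + x2*S2
Contribution 1: 0.3 * 0.795 = 0.2385 wt%
Contribution 2: 0.7 * 3.46 = 2.422 wt%
S_blend = 0.2385 + 2.422 = 2.6605

2.6605 wt%


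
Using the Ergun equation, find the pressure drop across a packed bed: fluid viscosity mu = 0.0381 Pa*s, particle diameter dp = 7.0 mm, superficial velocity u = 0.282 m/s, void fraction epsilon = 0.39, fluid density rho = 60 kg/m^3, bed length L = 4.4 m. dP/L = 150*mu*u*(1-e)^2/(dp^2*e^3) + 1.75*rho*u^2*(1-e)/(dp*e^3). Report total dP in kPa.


dp = 7.0 mm = 0.007 m
Viscous term = 150*0.0381*0.282*(1-0.39)^2 / (0.007^2*0.39^3) = 206317
Inertial term = 1.75*60*0.282^2*(1-0.39) / (0.007*0.39^3) = 12266.6
dP/L = 206317 + 12266.6 = 218584 Pa/m
dP = 218584 * 4.4 / 1000 = 961.8 kPa

961.8 kPa


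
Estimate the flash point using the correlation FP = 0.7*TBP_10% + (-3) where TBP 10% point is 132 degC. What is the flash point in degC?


FP = 0.7 * 132 + (-3) = 89.4

89.4 degC


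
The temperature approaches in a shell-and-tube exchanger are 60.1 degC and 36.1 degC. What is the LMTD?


LMTD = (dT1 - dT2) / ln(dT1/dT2)
= (60.1 - 36.1) / ln(60.1 / 36.1) = 24 / 0.509717 = 47.08

47.08 degC


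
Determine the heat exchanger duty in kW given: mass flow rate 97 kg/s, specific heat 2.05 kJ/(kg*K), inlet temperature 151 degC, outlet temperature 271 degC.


Q = m_dot * cp * delta_T
delta_T = 271 - 151 = 120 K
Q = 97 * 2.05 * 120
= 198.85 * 120
= 23862 kW

23862 kW


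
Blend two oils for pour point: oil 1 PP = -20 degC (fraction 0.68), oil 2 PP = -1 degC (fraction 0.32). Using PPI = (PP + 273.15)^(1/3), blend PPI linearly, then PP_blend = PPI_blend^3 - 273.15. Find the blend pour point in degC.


PPI_1 = (-20 + 273.15)^(1/3) = 6.325953
PPI_2 = (-1 + 273.15)^(1/3) = 6.480414
PPI_blend = 0.68 * 6.325953 + 0.32 * 6.480414 = 6.375381
PP_blend = 6.375381^3 - 273.15 = 259.1304 - 273.15 = -14.02

-14.02 degC


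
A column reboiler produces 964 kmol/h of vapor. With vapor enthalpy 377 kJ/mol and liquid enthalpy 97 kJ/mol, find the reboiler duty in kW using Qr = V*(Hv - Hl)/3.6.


Qr = 964 * (377 - 97) / 3.6 = 964 * 280 / 3.6 = 74980

74980 kW


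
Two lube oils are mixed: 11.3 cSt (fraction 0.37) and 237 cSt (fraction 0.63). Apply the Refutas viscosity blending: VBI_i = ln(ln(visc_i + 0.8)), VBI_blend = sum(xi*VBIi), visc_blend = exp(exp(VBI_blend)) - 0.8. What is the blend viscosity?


Refutas method: VBN_i = 14.534*ln(ln(visc_i + 0.8)) + 10.975, blended linearly by mass fraction; since VBN is linear in VBI_i = ln(ln(visc_i + 0.8)) and the fractions sum to 1, blend VBI directly: visc = exp(exp(VBI_blend)) - 0.8
VBI_1 = ln(ln(11.3 + 0.8)) = 0.913569
VBI_2 = ln(ln(237 + 0.8)) = 1.69954
VBI_blend = 0.37 * 0.913569 + 0.63 * 1.69954 = 1.40873
visc_blend = exp(exp(1.40873)) - 0.8 = 58.99

58.99 cSt


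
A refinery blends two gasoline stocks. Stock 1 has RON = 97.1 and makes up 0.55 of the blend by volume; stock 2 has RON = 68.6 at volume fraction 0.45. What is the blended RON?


Linear blending: RON_blend = sum(vi * RONi)
Contribution 1: 0.55 * 97.1 = 53.405
Contribution 2: 0.45 * 68.6 = 30.87
RON_blend = 53.405 + 30.87 = 84.275

84.275


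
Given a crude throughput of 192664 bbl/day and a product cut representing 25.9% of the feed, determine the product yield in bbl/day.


Crude throughput = 192664 bbl/day
Fraction yield = 25.9%
yield = throughput * fraction / 100
yield = 192664 * 25.9 / 100 = 49899.976

49899.976 bbl/day


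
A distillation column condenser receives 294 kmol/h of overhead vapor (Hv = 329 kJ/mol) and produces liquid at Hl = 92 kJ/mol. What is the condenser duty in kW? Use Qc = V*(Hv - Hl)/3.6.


Qc = 294 * (329 - 92) / 3.6 = 294 * 237 / 3.6 = 19360

19360 kW


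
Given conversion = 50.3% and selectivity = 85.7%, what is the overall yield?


Overall yield = conversion (%) * selectivity (%) / 100
Conversion = 50.3%, Selectivity = 85.7%
Y = 50.3 * 85.7 / 100
= 43.1071 %

43.1071 %


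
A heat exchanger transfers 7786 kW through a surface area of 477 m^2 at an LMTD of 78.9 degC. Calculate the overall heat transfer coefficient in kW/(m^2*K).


From Q = U*A*LMTD, U = Q / (A * LMTD)
U = 7786 / (477 * 78.9) = 7786 / 37635.3 = 0.2069

0.2069 kW/(m^2*K)


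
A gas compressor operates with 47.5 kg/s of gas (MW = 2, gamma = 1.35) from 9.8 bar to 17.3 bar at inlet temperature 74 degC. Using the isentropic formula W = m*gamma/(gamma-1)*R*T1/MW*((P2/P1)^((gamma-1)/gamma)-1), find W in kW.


Isentropic work: W = m*(gamma/(gamma-1))*(R*T1/MW)*((P2/P1)^((gamma-1)/gamma) - 1)
T1 = 74 + 273.15 = 347.15 K
Pressure ratio = 17.3 / 9.8 = 1.76531
Exponent = (1.35 - 1)/1.35 = 0.259259
(P2/P1)^exp - 1 = 1.76531^0.259259 - 1 = 0.158752
W = 47.5 * 1.35 / 0.35 * 8.314 * 347.15 / 2 * 0.158752 = 41970

41970 kW


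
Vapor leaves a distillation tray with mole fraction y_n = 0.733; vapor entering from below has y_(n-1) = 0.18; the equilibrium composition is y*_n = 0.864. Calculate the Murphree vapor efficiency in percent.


Murphree vapor efficiency: EMV = (y_n - y_(n-1)) / (y*_n - y_(n-1)) * 100
EMV = (0.733 - 0.18) / (0.864 - 0.18) * 100 = 0.553 / 0.684 * 100 = 80.85

80.85 %


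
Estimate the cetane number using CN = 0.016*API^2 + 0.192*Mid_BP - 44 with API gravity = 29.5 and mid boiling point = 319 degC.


CN = 0.016 * 29.5^2 + 0.192 * 319 - 44
CN = 13.924 + 61.248 - 44 = 31.172

31.172


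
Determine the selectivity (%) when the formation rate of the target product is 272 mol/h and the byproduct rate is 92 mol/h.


Selectivity = desired / (desired + undesired) * 100
Total products = 272 + 92 = 364 mol/h
S = 272 / 364 * 100
= 0.7473 * 100
= 74.73 %

74.73 %


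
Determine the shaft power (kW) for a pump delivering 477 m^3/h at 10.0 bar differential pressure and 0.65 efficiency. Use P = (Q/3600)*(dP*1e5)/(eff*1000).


Q = 477 / 3600 = 0.1325 m^3/s
P = 0.1325 * (10.0 * 1e5) / 0.65 / 1000 = 203.8

203.8 kW


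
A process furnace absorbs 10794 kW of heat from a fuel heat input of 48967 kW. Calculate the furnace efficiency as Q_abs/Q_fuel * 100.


Furnace efficiency = Q_absorbed / Q_fuel * 100
= 10794 / 48967 * 100 = 22.04

22.04 %


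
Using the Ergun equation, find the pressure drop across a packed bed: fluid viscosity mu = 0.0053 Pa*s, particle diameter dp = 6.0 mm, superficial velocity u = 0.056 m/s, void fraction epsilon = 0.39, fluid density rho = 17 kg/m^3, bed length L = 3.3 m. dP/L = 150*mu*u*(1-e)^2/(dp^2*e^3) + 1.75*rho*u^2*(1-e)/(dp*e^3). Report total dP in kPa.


dp = 6.0 mm = 0.006 m
Viscous term = 150*0.0053*0.056*(1-0.39)^2 / (0.006^2*0.39^3) = 7757.44
Inertial term = 1.75*17*0.056^2*(1-0.39) / (0.006*0.39^3) = 159.9
dP/L = 7757.44 + 159.9 = 7917.34 Pa/m
dP = 7917.34 * 3.3 / 1000 = 26.13 kPa

26.13 kPa


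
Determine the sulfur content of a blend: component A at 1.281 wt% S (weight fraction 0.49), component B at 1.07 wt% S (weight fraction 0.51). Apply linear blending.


Linear sulfur blending: S_blend = x1*S1 + x2*S2
Contribution 1: 0.49 * 1.281 = 0.62769 wt%
Contribution 2: 0.51 * 1.07 = 0.5457 wt%
S_blend = 0.62769 + 0.5457 = 1.17339

1.17339 wt%


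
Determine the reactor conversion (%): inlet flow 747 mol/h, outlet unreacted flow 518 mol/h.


X = (F_in - F_out) / F_in * 100
Moles reacted = 747 - 518 = 229
X = 229 / 747 * 100
= 0.3066 * 100
= 30.66 %

30.66 %


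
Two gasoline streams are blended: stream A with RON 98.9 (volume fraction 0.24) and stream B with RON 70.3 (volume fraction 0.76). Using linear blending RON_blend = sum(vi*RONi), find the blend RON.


Linear blending: RON_blend = sum(vi * RONi)
Contribution 1: 0.24 * 98.9 = 23.736
Contribution 2: 0.76 * 70.3 = 53.428
RON_blend = 23.736 + 53.428 = 77.164

77.164


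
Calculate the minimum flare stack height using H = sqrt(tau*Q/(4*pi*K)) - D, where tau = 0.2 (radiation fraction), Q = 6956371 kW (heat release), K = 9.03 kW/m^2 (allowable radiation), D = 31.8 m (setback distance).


tau*Q/(4*pi*K) = 0.2 * 6956371 / (4 * pi * 9.03) = 12260.7
sqrt(12260.7) = 110.728
H = 110.728 - 31.8 = 78.93

78.93 m


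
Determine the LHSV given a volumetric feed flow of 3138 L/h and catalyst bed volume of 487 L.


LHSV = volumetric feed rate / catalyst volume
= 3138 L/h / 487 L
= 6.444 h^-1

6.444 h^-1


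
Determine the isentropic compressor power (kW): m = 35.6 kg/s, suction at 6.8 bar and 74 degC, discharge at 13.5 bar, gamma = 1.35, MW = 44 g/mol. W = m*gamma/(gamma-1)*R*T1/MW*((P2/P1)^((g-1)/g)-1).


Isentropic work: W = m*(gamma/(gamma-1))*(R*T1/MW)*((P2/P1)^((gamma-1)/gamma) - 1)
T1 = 74 + 273.15 = 347.15 K
Pressure ratio = 13.5 / 6.8 = 1.98529
Exponent = (1.35 - 1)/1.35 = 0.259259
(P2/P1)^exp - 1 = 1.98529^0.259259 - 1 = 0.194575
W = 35.6 * 1.35 / 0.35 * 8.314 * 347.15 / 44 * 0.194575 = 1753

1753 kW


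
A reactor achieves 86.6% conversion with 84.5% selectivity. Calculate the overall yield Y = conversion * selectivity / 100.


Overall yield = conversion (%) * selectivity (%) / 100
Conversion = 86.6%, Selectivity = 84.5%
Y = 86.6 * 84.5 / 100
= 73.177 %

73.177 %


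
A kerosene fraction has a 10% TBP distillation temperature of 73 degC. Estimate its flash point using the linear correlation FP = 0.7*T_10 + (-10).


FP = 0.7 * 73 + (-10) = 41.1

41.1 degC


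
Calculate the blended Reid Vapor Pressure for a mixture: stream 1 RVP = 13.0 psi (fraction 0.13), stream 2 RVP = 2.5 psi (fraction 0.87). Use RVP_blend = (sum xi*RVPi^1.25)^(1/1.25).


Chevron index: RVP_blend = (sum xi*RVPi^1.25)^(1/1.25)
RVP^1.25 terms: 0.13 * 13.0^1.25 + 0.87 * 2.5^1.25 = 5.94394
RVP_blend = 5.94394^(1/1.25) = 4.162

4.162 psi


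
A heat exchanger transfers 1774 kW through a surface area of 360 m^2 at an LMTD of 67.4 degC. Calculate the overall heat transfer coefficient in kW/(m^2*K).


From Q = U*A*LMTD, U = Q / (A * LMTD)
U = 1774 / (360 * 67.4) = 1774 / 24264 = 0.07311

0.07311 kW/(m^2*K)


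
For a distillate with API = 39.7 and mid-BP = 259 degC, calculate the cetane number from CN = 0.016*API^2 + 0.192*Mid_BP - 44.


CN = 0.016 * 39.7^2 + 0.192 * 259 - 44
CN = 25.21744 + 49.728 - 44 = 30.94544

30.94544


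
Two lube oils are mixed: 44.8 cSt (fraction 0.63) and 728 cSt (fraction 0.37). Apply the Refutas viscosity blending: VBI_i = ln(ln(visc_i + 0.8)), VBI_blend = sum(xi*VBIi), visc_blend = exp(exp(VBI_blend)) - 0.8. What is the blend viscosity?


Refutas method: VBN_i = 14.534*ln(ln(visc_i + 0.8)) + 10.975, blended linearly by mass fraction; since VBN is linear in VBI_i = ln(ln(visc_i + 0.8)) and the fractions sum to 1, blend VBI directly: visc = exp(exp(VBI_blend)) - 0.8
VBI_1 = ln(ln(44.8 + 0.8)) = 1.34023
VBI_2 = ln(ln(728 + 0.8)) = 1.88577
VBI_blend = 0.63 * 1.34023 + 0.37 * 1.88577 = 1.54208
visc_blend = exp(exp(1.54208)) - 0.8 = 106.4

106.4 cSt


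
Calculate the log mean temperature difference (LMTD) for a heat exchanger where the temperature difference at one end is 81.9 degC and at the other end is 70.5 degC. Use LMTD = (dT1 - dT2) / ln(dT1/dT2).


LMTD = (dT1 - dT2) / ln(dT1/dT2)
= (81.9 - 70.5) / ln(81.9 / 70.5) = 11.4 / 0.149886 = 76.06

76.06 degC


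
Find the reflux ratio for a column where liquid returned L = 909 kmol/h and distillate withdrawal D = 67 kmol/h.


Reflux ratio definition: R = L / D (liquid returned / distillate withdrawn)
L = 909 kmol/h, D = 67 kmol/h
R = 909 / 67 = 13.57

13.57
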